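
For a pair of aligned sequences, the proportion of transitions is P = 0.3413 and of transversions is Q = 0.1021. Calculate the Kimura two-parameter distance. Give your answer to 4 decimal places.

0.8250

Under the Kimura two-parameter model, d = −½ ln(1 − 2P − Q) − ¼ ln(1 − 2Q).
1 − 2P − Q = 0.2153, giving −½ ln(0.2153) = 0.767861.
1 − 2Q = 0.7958, giving −¼ ln(0.7958) = 0.057102.
d = 0.767861 + 0.057102 = 0.824963.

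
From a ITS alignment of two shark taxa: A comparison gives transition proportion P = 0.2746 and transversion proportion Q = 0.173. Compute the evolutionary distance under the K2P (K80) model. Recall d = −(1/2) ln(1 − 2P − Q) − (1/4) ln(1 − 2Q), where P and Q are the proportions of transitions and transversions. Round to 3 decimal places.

0.747

Under the Kimura two-parameter model, d = −½ ln(1 − 2P − Q) − ¼ ln(1 − 2Q).
1 − 2P − Q = 0.2778, giving −½ ln(0.2778) = 0.640427.
1 − 2Q = 0.654, giving −¼ ln(0.654) = 0.106162.
d = 0.640427 + 0.106162 = 0.746589.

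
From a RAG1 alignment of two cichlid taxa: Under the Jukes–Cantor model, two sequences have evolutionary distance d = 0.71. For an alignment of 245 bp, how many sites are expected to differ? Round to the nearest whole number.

112

Invert JC69: p = (3/4)(1 − e^(−4d/3)) = 0.75 × (1 − e^(-0.946667)) = 0.75 × (1 − 0.388032) = 0.458976.
Expected differing sites = pL ≈ 0.458976 × 245 = 112.44912 ≈ 112.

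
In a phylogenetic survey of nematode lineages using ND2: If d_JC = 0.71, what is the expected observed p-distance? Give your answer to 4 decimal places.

p = (3/4)(1 − e^(−4d/3)) = 0.75 × (1 − e^(-0.946667)) = 0.75 × (1 − 0.388032) = 0.458976.

0.4590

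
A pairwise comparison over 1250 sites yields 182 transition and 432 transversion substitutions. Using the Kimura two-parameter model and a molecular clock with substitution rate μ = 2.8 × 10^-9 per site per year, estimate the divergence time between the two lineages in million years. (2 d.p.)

142.89

P = 182/1250 = 0.1456 and Q = 432/1250 = 0.3456.
Under the Kimura two-parameter model, d = −½ ln(1 − 2P − Q) − ¼ ln(1 − 2Q).
1 − 2P − Q = 0.3632, giving −½ ln(0.3632) = 0.506401.
1 − 2Q = 0.3088, giving −¼ ln(0.3088) = 0.293765.
d = 0.506401 + 0.293765 = 0.800166.
Under a molecular clock d = 2μt, so t = d/(2μ) = 0.800166 / (2 × 2.8 × 10^-9) = 142.89 million years.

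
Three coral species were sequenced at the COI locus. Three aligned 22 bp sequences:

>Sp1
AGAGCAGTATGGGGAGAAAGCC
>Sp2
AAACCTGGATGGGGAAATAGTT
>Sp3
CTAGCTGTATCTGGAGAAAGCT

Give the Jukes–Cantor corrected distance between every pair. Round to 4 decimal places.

Sp1–Sp2: 8/22 sites differ → p ≈ 0.363636, d = −0.75 ln(1 − 0.484848) = 0.497470 ≈ 0.4975.
Sp1–Sp3: 6/22 sites differ → p ≈ 0.272727, d = −0.75 ln(1 − 0.363636) = 0.338988 ≈ 0.3390.
Sp2–Sp3: 9/22 sites differ → p ≈ 0.409091, d = −0.75 ln(1 − 0.545455) = 0.591344 ≈ 0.5913.

d(Sp1,Sp2) = 0.4975, d(Sp1,Sp3) = 0.3390, d(Sp2,Sp3) = 0.5913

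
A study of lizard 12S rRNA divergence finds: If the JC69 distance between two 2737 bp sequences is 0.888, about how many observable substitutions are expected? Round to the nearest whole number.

1425

Invert JC69: p = (3/4)(1 − e^(−4d/3)) = 0.75 × (1 − e^(-1.184)) = 0.75 × (1 − 0.306052) = 0.520461.
Expected differing sites = pL ≈ 0.520461 × 2737 = 1424.501757 ≈ 1425.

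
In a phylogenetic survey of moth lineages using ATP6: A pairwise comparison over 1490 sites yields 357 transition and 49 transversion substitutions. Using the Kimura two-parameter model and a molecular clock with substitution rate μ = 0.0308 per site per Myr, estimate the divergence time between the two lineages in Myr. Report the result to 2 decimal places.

6.10

P = 357/1490 ≈ 0.239597 and Q = 49/1490 ≈ 0.032886.
Under the Kimura two-parameter model, d = −½ ln(1 − 2P − Q) − ¼ ln(1 − 2Q).
1 − 2P − Q = 0.48792, giving −½ ln(0.48792) = 0.358802.
1 − 2Q = 0.934228, giving −¼ ln(0.934228) = 0.017009.
d = 0.358802 + 0.017009 = 0.375811.
Under a molecular clock d = 2μt, so t = d/(2μ) = 0.375811 / (2 × 0.0308) = 6.10 Myr.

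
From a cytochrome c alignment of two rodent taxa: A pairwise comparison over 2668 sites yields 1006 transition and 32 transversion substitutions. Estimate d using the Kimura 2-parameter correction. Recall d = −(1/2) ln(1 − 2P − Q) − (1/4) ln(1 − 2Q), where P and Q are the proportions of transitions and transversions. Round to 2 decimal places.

0.73

P = 1006/2668 ≈ 0.377061 and Q = 32/2668 ≈ 0.011994.
Under the Kimura two-parameter model, d = −½ ln(1 − 2P − Q) − ¼ ln(1 − 2Q).
1 − 2P − Q = 0.233884, giving −½ ln(0.233884) = 0.726465.
1 − 2Q = 0.976012, giving −¼ ln(0.976012) = 0.006070.
d = 0.726465 + 0.006070 = 0.732535.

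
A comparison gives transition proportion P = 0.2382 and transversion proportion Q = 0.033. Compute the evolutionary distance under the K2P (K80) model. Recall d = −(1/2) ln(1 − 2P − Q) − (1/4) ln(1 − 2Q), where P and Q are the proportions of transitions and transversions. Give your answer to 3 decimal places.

Under the Kimura two-parameter model, d = −½ ln(1 − 2P − Q) − ¼ ln(1 − 2Q).
1 − 2P − Q = 0.4906, giving −½ ln(0.4906) = 0.356063.
1 − 2Q = 0.934, giving −¼ ln(0.934) = 0.017070.
d = 0.356063 + 0.017070 = 0.373133.

0.373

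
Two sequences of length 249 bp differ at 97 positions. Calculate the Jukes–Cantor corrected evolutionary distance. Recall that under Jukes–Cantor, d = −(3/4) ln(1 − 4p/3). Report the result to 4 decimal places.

p = 97/249 ≈ 0.389558.
d = −(3/4) ln(1 − 4p/3) = −0.75 ln(1 − 0.519411) = −0.75 ln(0.480589)
  = −0.75 × (-0.732743) = 0.549557 substitutions/site.

0.5496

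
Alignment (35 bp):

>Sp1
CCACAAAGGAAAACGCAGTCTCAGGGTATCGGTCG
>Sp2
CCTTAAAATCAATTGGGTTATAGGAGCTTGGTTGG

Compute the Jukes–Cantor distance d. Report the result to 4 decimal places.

0.9650

The sequences differ at 19 of 35 sites, so p = 19/35 ≈ 0.542857.
d = −(3/4) ln(1 − 4p/3) = −0.75 ln(1 − 0.723809) = −0.75 ln(0.276191)
  = −0.75 × (-1.286663) = 0.964997 substitutions/site.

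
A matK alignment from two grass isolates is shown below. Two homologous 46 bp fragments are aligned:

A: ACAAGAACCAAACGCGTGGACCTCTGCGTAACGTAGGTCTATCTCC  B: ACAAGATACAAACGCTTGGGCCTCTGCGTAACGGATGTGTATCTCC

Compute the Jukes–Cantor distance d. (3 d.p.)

0.170

The sequences differ at 7 of 46 sites (7, 8, 16, 20, 34, 36, 39), so p = 7/46 ≈ 0.152174.
d = −(3/4) ln(1 − 4p/3) = −0.75 ln(1 − 0.202899) = −0.75 ln(0.797101)
  = −0.75 × (-0.226774) = 0.170081 substitutions/site.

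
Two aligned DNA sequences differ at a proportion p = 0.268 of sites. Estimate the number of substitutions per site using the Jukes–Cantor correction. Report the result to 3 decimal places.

d = −(3/4) ln(1 − 4p/3) = −0.75 ln(1 − 0.357333) = −0.75 ln(0.642667)
  = −0.75 × (-0.442129) = 0.331597 substitutions/site.

0.332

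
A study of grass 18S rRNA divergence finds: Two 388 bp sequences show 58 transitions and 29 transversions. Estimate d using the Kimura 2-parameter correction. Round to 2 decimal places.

0.27

P = 58/388 ≈ 0.149485 and Q = 29/388 ≈ 0.074742.
Under the Kimura two-parameter model, d = −½ ln(1 − 2P − Q) − ¼ ln(1 − 2Q).
1 − 2P − Q = 0.626288, giving −½ ln(0.626288) = 0.233972.
1 − 2Q = 0.850516, giving −¼ ln(0.850516) = 0.040478.
d = 0.233972 + 0.040478 = 0.274450.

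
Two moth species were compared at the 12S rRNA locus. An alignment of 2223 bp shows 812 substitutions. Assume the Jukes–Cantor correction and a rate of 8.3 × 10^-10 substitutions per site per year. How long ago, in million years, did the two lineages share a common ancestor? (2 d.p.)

p = 812/2223 ≈ 0.365272.
d = −(3/4) ln(1 − 4p/3) = −0.75 ln(1 − 0.487029) = −0.75 ln(0.512971)
  = −0.75 × (-0.667536) = 0.500652 substitutions/site.
Under a molecular clock d = 2μt, so t = d/(2μ) = 0.500652 / (2 × 8.3 × 10^-10) = 301.60 million years.

301.60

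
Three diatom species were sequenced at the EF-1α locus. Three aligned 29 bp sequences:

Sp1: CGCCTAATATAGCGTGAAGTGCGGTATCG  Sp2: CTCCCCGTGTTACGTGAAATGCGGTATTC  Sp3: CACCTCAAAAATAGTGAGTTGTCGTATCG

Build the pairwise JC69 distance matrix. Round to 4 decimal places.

Sp1–Sp2: 10/29 sites differ → p ≈ 0.344828, d = −0.75 ln(1 − 0.459771) = 0.461822 ≈ 0.4618.
Sp1–Sp3: 10/29 sites differ → p ≈ 0.344828, d = −0.75 ln(1 − 0.459771) = 0.461822 ≈ 0.4618.
Sp2–Sp3: 15/29 sites differ → p ≈ 0.517241, d = −0.75 ln(1 − 0.689655) = 0.877553 ≈ 0.8776.

d(Sp1,Sp2) = 0.4618, d(Sp1,Sp3) = 0.4618, d(Sp2,Sp3) = 0.8776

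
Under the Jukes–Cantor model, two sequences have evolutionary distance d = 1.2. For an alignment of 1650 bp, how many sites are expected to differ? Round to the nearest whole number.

Invert JC69: p = (3/4)(1 − e^(−4d/3)) = 0.75 × (1 − e^(-1.6)) = 0.75 × (1 − 0.201897) = 0.598577.
Expected differing sites = pL ≈ 0.598577 × 1650 = 987.65205 ≈ 988.

988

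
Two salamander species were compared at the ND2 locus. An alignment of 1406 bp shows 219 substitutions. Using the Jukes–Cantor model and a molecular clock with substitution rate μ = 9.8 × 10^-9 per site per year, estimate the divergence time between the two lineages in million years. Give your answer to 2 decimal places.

8.91

p = 219/1406 ≈ 0.155761.
d = −(3/4) ln(1 − 4p/3) = −0.75 ln(1 − 0.207681) = −0.75 ln(0.792319)
  = −0.75 × (-0.232791) = 0.174593 substitutions/site.
Under a molecular clock d = 2μt, so t = d/(2μ) = 0.174593 / (2 × 9.8 × 10^-9) = 8.91 million years.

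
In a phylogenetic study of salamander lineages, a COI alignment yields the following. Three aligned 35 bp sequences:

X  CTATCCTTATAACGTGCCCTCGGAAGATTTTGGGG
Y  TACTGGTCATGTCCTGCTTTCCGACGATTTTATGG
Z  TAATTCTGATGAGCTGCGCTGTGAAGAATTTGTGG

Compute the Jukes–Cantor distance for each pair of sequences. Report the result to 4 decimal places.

d(X,Y) = 0.6355, d(X,Z) = 0.4582, d(Y,Z) = 0.5128

X–Y: 15/35 sites differ → p ≈ 0.428571, d = −0.75 ln(1 − 0.571428) = 0.635472 ≈ 0.6355.
X–Z: 12/35 sites differ → p ≈ 0.342857, d = −0.75 ln(1 − 0.457143) = 0.458182 ≈ 0.4582.
Y–Z: 13/35 sites differ → p ≈ 0.371429, d = −0.75 ln(1 − 0.495239) = 0.512753 ≈ 0.5128.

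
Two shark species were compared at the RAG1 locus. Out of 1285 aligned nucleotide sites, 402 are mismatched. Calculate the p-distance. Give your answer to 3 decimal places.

p = 402/1285 = 0.312840… ≈ 0.313 (to 3 d.p.).

0.313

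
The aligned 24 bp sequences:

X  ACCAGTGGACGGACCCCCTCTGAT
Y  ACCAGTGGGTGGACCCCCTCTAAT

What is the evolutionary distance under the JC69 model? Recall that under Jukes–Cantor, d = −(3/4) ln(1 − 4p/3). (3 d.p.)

0.137

The sequences differ at 3 of 24 sites (9, 10, 22), so p = 3/24 = 0.125.
d = −(3/4) ln(1 − 4p/3) = −0.75 ln(1 − 0.166667) = −0.75 ln(0.833333)
  = −0.75 × (-0.182322) = 0.136742 substitutions/site.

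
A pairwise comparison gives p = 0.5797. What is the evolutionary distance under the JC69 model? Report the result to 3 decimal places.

1.112

d = −(3/4) ln(1 − 4p/3) = −0.75 ln(1 − 0.772933) = −0.75 ln(0.227067)
  = −0.75 × (-1.482510) = 1.111883 substitutions/site.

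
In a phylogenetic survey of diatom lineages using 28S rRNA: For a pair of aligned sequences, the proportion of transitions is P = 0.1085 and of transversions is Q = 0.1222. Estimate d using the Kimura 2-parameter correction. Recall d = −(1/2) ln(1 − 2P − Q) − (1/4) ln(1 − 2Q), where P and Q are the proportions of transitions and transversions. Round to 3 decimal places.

0.277

Under the Kimura two-parameter model, d = −½ ln(1 − 2P − Q) − ¼ ln(1 − 2Q).
1 − 2P − Q = 0.6608, giving −½ ln(0.6608) = 0.207152.
1 − 2Q = 0.7556, giving −¼ ln(0.7556) = 0.070061.
d = 0.207152 + 0.070061 = 0.277213.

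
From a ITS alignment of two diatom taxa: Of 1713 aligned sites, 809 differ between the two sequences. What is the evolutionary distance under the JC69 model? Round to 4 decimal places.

p = 809/1713 ≈ 0.472271.
d = −(3/4) ln(1 − 4p/3) = −0.75 ln(1 − 0.629695) = −0.75 ln(0.370305)
  = −0.75 × (-0.993428) = 0.745071 substitutions/site.

0.7451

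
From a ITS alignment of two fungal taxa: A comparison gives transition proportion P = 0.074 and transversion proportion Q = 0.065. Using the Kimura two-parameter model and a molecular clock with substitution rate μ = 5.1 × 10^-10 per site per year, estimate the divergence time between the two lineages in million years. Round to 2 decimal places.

Under the Kimura two-parameter model, d = −½ ln(1 − 2P − Q) − ¼ ln(1 − 2Q).
1 − 2P − Q = 0.787, giving −½ ln(0.787) = 0.119764.
1 − 2Q = 0.87, giving −¼ ln(0.87) = 0.034816.
d = 0.119764 + 0.034816 = 0.154580.
Under a molecular clock d = 2μt, so t = d/(2μ) = 0.154580 / (2 × 5.1 × 10^-10) = 151.55 million years.

151.55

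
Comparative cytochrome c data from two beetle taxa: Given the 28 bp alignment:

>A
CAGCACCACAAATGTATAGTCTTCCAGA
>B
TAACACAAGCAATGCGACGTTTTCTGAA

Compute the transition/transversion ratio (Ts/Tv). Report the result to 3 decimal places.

Transitions are A↔G and C↔T; transversions are all other mismatches.
Transitions: 8. Transversions: 5.
R = 8/5 = 1.600.

1.600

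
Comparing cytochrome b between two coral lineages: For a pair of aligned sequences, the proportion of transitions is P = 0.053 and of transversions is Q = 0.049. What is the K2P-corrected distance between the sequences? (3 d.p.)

Under the Kimura two-parameter model, d = −½ ln(1 − 2P − Q) − ¼ ln(1 − 2Q).
1 − 2P − Q = 0.845, giving −½ ln(0.845) = 0.084209.
1 − 2Q = 0.902, giving −¼ ln(0.902) = 0.025785.
d = 0.084209 + 0.025785 = 0.109994.

0.110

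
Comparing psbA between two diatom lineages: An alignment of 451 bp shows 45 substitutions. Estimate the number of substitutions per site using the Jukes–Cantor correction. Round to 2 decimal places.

p = 45/451 ≈ 0.099778.
d = −(3/4) ln(1 − 4p/3) = −0.75 ln(1 − 0.133037) = −0.75 ln(0.866963)
  = −0.75 × (-0.142759) = 0.107069 substitutions/site.

0.11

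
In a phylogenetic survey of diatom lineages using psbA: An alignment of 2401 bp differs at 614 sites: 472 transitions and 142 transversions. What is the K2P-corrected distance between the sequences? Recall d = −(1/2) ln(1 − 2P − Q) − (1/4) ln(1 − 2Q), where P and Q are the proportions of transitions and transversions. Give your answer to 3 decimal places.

P = 472/2401 ≈ 0.196585 and Q = 142/2401 ≈ 0.059142.
Under the Kimura two-parameter model, d = −½ ln(1 − 2P − Q) − ¼ ln(1 − 2Q).
1 − 2P − Q = 0.547688, giving −½ ln(0.547688) = 0.301025.
1 − 2Q = 0.881716, giving −¼ ln(0.881716) = 0.031471.
d = 0.301025 + 0.031471 = 0.332496.

0.332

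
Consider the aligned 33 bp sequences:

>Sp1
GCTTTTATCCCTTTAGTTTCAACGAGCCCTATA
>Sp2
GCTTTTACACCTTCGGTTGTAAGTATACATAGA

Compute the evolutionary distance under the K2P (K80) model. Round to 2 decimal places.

Of 33 sites, 4 differences are transitions and 8 are transversions, so P = 4/33 ≈ 0.121212 and Q = 8/33 ≈ 0.242424.
Under the Kimura two-parameter model, d = −½ ln(1 − 2P − Q) − ¼ ln(1 − 2Q).
1 − 2P − Q = 0.515152, giving −½ ln(0.515152) = 0.331647.
1 − 2Q = 0.515152, giving −¼ ln(0.515152) = 0.165823.
d = 0.331647 + 0.165823 = 0.497470.

0.50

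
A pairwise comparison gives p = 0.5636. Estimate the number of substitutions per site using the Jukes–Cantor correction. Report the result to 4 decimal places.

1.0441

d = −(3/4) ln(1 − 4p/3) = −0.75 ln(1 − 0.751467) = −0.75 ln(0.248533)
  = −0.75 × (-1.392180) = 1.044135 substitutions/site.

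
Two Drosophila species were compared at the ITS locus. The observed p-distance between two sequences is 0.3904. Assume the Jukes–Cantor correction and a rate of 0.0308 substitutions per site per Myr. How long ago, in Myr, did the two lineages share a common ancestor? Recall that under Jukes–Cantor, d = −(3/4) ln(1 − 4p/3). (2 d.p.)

8.95

d = −(3/4) ln(1 − 4p/3) = −0.75 ln(1 − 0.520533) = −0.75 ln(0.479467)
  = −0.75 × (-0.735080) = 0.551310 substitutions/site.
Under a molecular clock d = 2μt, so t = d/(2μ) = 0.551310 / (2 × 0.0308) = 8.95 Myr.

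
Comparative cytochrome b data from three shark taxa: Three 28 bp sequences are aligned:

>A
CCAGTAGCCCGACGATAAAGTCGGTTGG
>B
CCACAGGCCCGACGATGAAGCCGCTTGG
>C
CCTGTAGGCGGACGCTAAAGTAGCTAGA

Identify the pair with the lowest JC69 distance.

A and B

A–B: 6/28 differ, p = 0.214, d = 0.252.
A–C: 8/28 differ, p = 0.286, d = 0.360.
B–C: 12/28 differ, p = 0.429, d = 0.635.
The smallest distance is between A and B.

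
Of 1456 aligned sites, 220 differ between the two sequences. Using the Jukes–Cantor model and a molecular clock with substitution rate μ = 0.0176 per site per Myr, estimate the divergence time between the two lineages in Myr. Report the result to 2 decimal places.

4.79

p = 220/1456 ≈ 0.151099.
d = −(3/4) ln(1 − 4p/3) = −0.75 ln(1 − 0.201465) = −0.75 ln(0.798535)
  = −0.75 × (-0.224976) = 0.168732 substitutions/site.
Under a molecular clock d = 2μt, so t = d/(2μ) = 0.168732 / (2 × 0.0176) = 4.79 Myr.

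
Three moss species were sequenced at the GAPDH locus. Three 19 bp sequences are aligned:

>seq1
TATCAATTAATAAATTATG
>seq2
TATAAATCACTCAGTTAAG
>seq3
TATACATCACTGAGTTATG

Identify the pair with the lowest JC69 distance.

seq1–seq2: 6/19 differ, p = 0.316, d = 0.410.
seq1–seq3: 6/19 differ, p = 0.316, d = 0.410.
seq2–seq3: 3/19 differ, p = 0.158, d = 0.177.
The smallest distance is between seq2 and seq3.

seq2 and seq3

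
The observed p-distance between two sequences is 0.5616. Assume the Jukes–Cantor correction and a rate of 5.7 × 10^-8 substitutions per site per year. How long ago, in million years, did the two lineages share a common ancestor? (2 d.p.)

d = −(3/4) ln(1 − 4p/3) = −0.75 ln(1 − 0.7488) = −0.75 ln(0.2512)
  = −0.75 × (-1.381506) = 1.036130 substitutions/site.
Under a molecular clock d = 2μt, so t = d/(2μ) = 1.036130 / (2 × 5.7 × 10^-8) = 9.09 million years.

9.09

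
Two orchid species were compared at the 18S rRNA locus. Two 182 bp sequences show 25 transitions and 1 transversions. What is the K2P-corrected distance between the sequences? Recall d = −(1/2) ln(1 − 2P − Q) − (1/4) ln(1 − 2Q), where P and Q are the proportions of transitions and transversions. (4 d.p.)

P = 25/182 ≈ 0.137363 and Q = 1/182 ≈ 0.005495.
Under the Kimura two-parameter model, d = −½ ln(1 − 2P − Q) − ¼ ln(1 − 2Q).
1 − 2P − Q = 0.719779, giving −½ ln(0.719779) = 0.164406.
1 − 2Q = 0.98901, giving −¼ ln(0.98901) = 0.002763.
d = 0.164406 + 0.002763 = 0.167169.

0.1672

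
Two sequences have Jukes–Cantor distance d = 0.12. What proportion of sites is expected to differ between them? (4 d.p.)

p = (3/4)(1 − e^(−4d/3)) = 0.75 × (1 − e^(-0.16)) = 0.75 × (1 − 0.852144) = 0.110892.

0.1109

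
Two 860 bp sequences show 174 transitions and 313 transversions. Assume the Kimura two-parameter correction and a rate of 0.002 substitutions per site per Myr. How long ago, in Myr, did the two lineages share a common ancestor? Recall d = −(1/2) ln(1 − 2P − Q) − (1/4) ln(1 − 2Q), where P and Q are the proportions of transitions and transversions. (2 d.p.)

P = 174/860 ≈ 0.202326 and Q = 313/860 ≈ 0.363953.
Under the Kimura two-parameter model, d = −½ ln(1 − 2P − Q) − ¼ ln(1 − 2Q).
1 − 2P − Q = 0.231395, giving −½ ln(0.231395) = 0.731815.
1 − 2Q = 0.272094, giving −¼ ln(0.272094) = 0.325402.
d = 0.731815 + 0.325402 = 1.057217.
Under a molecular clock d = 2μt, so t = d/(2μ) = 1.057217 / (2 × 0.002) = 264.30 Myr.

264.30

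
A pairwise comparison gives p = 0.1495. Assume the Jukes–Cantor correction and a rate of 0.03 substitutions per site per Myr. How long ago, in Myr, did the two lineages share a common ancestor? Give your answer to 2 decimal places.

d = −(3/4) ln(1 − 4p/3) = −0.75 ln(1 − 0.199333) = −0.75 ln(0.800667)
  = −0.75 × (-0.222310) = 0.166733 substitutions/site.
Under a molecular clock d = 2μt, so t = d/(2μ) = 0.166733 / (2 × 0.03) = 2.78 Myr.

2.78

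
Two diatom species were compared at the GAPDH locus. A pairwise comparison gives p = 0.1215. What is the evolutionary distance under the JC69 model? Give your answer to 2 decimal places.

d = −(3/4) ln(1 − 4p/3) = −0.75 ln(1 − 0.162) = −0.75 ln(0.838)
  = −0.75 × (-0.176737) = 0.132553 substitutions/site.

0.13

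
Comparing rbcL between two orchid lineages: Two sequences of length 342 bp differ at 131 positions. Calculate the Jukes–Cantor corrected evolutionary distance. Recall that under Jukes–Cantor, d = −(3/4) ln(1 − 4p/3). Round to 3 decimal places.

p = 131/342 ≈ 0.383041.
d = −(3/4) ln(1 − 4p/3) = −0.75 ln(1 − 0.510721) = −0.75 ln(0.489279)
  = −0.75 × (-0.714822) = 0.536117 substitutions/site.

0.536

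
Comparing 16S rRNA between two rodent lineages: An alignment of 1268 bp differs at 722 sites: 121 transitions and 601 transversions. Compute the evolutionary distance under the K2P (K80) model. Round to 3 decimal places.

P = 121/1268 ≈ 0.095426 and Q = 601/1268 ≈ 0.473975.
Under the Kimura two-parameter model, d = −½ ln(1 − 2P − Q) − ¼ ln(1 − 2Q).
1 − 2P − Q = 0.335173, giving −½ ln(0.335173) = 0.546554.
1 − 2Q = 0.05205, giving −¼ ln(0.05205) = 0.738888.
d = 0.546554 + 0.738888 = 1.285442.

1.285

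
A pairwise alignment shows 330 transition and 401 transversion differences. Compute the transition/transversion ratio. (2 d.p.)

R = 330/401 = 0.822942… ≈ 0.82 (to 2 d.p.).

0.82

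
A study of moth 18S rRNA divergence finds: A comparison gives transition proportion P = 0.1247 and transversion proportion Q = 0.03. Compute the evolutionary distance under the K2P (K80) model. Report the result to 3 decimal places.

Under the Kimura two-parameter model, d = −½ ln(1 − 2P − Q) − ¼ ln(1 − 2Q).
1 − 2P − Q = 0.7206, giving −½ ln(0.7206) = 0.163836.
1 − 2Q = 0.94, giving −¼ ln(0.94) = 0.015469.
d = 0.163836 + 0.015469 = 0.179305.

0.179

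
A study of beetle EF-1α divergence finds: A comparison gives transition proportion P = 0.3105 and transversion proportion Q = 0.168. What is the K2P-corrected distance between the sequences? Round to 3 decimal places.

0.880

Under the Kimura two-parameter model, d = −½ ln(1 − 2P − Q) − ¼ ln(1 − 2Q).
1 − 2P − Q = 0.211, giving −½ ln(0.211) = 0.777949.
1 − 2Q = 0.664, giving −¼ ln(0.664) = 0.102368.
d = 0.777949 + 0.102368 = 0.880317.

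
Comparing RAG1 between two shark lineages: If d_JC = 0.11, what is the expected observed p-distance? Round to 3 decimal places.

0.102

p = (3/4)(1 − e^(−4d/3)) = 0.75 × (1 − e^(-0.146667)) = 0.75 × (1 − 0.863582) = 0.102314.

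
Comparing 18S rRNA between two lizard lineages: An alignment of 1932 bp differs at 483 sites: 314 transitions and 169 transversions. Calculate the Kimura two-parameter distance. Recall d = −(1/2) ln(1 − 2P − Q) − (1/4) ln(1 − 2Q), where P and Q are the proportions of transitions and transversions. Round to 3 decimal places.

0.314

P = 314/1932 ≈ 0.162526 and Q = 169/1932 ≈ 0.087474.
Under the Kimura two-parameter model, d = −½ ln(1 − 2P − Q) − ¼ ln(1 − 2Q).
1 − 2P − Q = 0.587474, giving −½ ln(0.587474) = 0.265962.
1 − 2Q = 0.825052, giving −¼ ln(0.825052) = 0.048077.
d = 0.265962 + 0.048077 = 0.314039.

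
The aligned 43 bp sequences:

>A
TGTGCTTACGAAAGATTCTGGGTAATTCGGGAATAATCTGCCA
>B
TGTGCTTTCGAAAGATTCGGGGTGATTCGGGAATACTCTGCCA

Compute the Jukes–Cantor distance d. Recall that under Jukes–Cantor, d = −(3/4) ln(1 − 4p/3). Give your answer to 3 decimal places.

0.099

The sequences differ at 4 of 43 sites (8, 19, 24, 36), so p = 4/43 ≈ 0.093023.
d = −(3/4) ln(1 − 4p/3) = −0.75 ln(1 − 0.124031) = −0.75 ln(0.875969)
  = −0.75 × (-0.132425) = 0.099319 substitutions/site.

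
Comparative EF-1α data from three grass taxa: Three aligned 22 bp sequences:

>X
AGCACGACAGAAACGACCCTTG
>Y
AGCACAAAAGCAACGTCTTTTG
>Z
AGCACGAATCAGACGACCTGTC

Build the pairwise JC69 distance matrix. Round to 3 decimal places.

X–Y: 6/22 sites differ → p ≈ 0.272727, d = −0.75 ln(1 − 0.363636) = 0.338988 ≈ 0.339.
X–Z: 7/22 sites differ → p ≈ 0.318182, d = −0.75 ln(1 − 0.424243) = 0.414052 ≈ 0.414.
Y–Z: 9/22 sites differ → p ≈ 0.409091, d = −0.75 ln(1 − 0.545455) = 0.591344 ≈ 0.591.

d(X,Y) = 0.339, d(X,Z) = 0.414, d(Y,Z) = 0.591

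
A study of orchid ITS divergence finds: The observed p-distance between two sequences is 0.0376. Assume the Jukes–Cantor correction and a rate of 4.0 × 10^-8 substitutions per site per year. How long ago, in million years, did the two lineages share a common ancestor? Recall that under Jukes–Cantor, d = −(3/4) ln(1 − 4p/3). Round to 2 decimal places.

0.48

d = −(3/4) ln(1 − 4p/3) = −0.75 ln(1 − 0.050133) = −0.75 ln(0.949867)
  = −0.75 × (-0.051433) = 0.038575 substitutions/site.
Under a molecular clock d = 2μt, so t = d/(2μ) = 0.038575 / (2 × 4.0 × 10^-8) = 0.48 million years.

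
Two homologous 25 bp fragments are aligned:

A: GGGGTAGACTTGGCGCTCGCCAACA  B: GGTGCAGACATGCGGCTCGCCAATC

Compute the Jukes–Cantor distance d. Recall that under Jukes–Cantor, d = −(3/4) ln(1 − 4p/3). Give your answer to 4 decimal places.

The sequences differ at 7 of 25 sites (3, 5, 10, 13, 14, 24, 25), so p = 7/25 = 0.28.
d = −(3/4) ln(1 − 4p/3) = −0.75 ln(1 − 0.373333) = −0.75 ln(0.626667)
  = −0.75 × (-0.467340) = 0.350505 substitutions/site.

0.3505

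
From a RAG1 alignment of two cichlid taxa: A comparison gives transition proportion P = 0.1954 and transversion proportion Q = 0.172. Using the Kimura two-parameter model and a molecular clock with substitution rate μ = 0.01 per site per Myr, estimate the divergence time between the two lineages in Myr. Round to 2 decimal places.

25.95

Under the Kimura two-parameter model, d = −½ ln(1 − 2P − Q) − ¼ ln(1 − 2Q).
1 − 2P − Q = 0.4372, giving −½ ln(0.4372) = 0.413682.
1 − 2Q = 0.656, giving −¼ ln(0.656) = 0.105399.
d = 0.413682 + 0.105399 = 0.519081.
Under a molecular clock d = 2μt, so t = d/(2μ) = 0.519081 / (2 × 0.01) = 25.95 Myr.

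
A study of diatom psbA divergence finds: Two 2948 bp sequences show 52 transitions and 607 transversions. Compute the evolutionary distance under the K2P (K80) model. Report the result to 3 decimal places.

0.271

P = 52/2948 ≈ 0.017639 and Q = 607/2948 ≈ 0.205902.
Under the Kimura two-parameter model, d = −½ ln(1 − 2P − Q) − ¼ ln(1 − 2Q).
1 − 2P − Q = 0.75882, giving −½ ln(0.75882) = 0.137995.
1 − 2Q = 0.588196, giving −¼ ln(0.588196) = 0.132674.
d = 0.137995 + 0.132674 = 0.270669.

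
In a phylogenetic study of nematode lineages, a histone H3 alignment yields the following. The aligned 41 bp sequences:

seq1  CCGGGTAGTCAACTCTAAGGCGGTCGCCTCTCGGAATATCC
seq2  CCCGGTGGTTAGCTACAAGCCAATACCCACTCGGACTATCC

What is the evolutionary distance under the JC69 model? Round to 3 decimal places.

The sequences differ at 13 of 41 sites, so p = 13/41 ≈ 0.317073.
d = −(3/4) ln(1 − 4p/3) = −0.75 ln(1 − 0.422764) = −0.75 ln(0.577236)
  = −0.75 × (-0.549504) = 0.412128 substitutions/site.

0.412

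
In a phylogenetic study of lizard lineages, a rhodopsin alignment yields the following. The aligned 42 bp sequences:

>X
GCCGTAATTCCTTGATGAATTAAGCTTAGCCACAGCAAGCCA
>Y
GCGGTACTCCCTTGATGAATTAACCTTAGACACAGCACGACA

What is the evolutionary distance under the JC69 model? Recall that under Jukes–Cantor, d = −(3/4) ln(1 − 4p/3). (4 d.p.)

The sequences differ at 7 of 42 sites (3, 7, 9, 24, 30, 38, 40), so p = 7/42 ≈ 0.166667.
d = −(3/4) ln(1 − 4p/3) = −0.75 ln(1 − 0.222223) = −0.75 ln(0.777777)
  = −0.75 × (-0.251315) = 0.188486 substitutions/site.

0.1885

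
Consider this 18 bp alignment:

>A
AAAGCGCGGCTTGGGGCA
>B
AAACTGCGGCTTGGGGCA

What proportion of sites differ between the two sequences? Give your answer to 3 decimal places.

0.111

The sequences differ at 2 of 18 positions (sites 4, 5).
p = 2/18 = 0.111111… ≈ 0.111 (to 3 d.p.).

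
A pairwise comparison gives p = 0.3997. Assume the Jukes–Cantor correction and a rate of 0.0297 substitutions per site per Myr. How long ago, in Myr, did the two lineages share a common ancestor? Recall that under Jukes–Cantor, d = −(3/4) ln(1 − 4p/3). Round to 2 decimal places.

9.61

d = −(3/4) ln(1 − 4p/3) = −0.75 ln(1 − 0.532933) = −0.75 ln(0.467067)
  = −0.75 × (-0.761283) = 0.570962 substitutions/site.
Under a molecular clock d = 2μt, so t = d/(2μ) = 0.570962 / (2 × 0.0297) = 9.61 Myr.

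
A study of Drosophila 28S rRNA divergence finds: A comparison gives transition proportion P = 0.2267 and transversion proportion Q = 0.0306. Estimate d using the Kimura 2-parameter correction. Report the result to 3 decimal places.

Under the Kimura two-parameter model, d = −½ ln(1 − 2P − Q) − ¼ ln(1 − 2Q).
1 − 2P − Q = 0.516, giving −½ ln(0.516) = 0.330824.
1 − 2Q = 0.9388, giving −¼ ln(0.9388) = 0.015788.
d = 0.330824 + 0.015788 = 0.346612.

0.347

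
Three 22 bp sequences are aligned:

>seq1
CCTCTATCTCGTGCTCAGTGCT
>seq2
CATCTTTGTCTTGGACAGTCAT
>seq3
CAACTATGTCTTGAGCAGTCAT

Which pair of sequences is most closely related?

seq1–seq2: 8/22 differ, p = 0.364, d = 0.497.
seq1–seq3: 8/22 differ, p = 0.364, d = 0.497.
seq2–seq3: 4/22 differ, p = 0.182, d = 0.208.
The smallest distance is between seq2 and seq3.

seq2 and seq3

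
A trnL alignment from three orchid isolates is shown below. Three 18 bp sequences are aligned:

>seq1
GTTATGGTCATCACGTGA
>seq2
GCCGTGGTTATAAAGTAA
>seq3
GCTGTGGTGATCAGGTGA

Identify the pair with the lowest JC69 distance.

seq1–seq2: 7/18 differ, p = 0.389, d = 0.548.
seq1–seq3: 4/18 differ, p = 0.222, d = 0.264.
seq2–seq3: 5/18 differ, p = 0.278, d = 0.347.
The smallest distance is between seq1 and seq3.

seq1 and seq3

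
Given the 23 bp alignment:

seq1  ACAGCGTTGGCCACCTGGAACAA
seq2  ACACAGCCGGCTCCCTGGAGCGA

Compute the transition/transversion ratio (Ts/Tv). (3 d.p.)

Transitions are A↔G and C↔T; transversions are all other mismatches.
Transitions: 5. Transversions: 3.
R = 5/3 = 1.666666… ≈ 1.667 (to 3 d.p.).

1.667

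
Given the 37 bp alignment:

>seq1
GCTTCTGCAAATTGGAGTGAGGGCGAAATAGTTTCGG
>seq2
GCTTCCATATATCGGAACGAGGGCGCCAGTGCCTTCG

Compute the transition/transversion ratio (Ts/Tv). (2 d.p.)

1.50

Transitions are A↔G and C↔T; transversions are all other mismatches.
Transitions: 9. Transversions: 6.
R = 9/6 = 1.50.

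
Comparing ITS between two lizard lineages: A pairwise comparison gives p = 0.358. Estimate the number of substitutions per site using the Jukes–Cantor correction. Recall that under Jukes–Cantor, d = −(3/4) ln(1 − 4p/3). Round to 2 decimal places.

d = −(3/4) ln(1 − 4p/3) = −0.75 ln(1 − 0.477333) = −0.75 ln(0.522667)
  = −0.75 × (-0.648811) = 0.486608 substitutions/site.

0.49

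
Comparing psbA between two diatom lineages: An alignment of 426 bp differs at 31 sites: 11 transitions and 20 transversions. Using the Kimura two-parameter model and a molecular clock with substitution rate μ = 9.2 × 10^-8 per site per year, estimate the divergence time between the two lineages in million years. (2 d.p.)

0.42

P = 11/426 ≈ 0.025822 and Q = 20/426 ≈ 0.046948.
Under the Kimura two-parameter model, d = −½ ln(1 − 2P − Q) − ¼ ln(1 − 2Q).
1 − 2P − Q = 0.901408, giving −½ ln(0.901408) = 0.051899.
1 − 2Q = 0.906104, giving −¼ ln(0.906104) = 0.024650.
d = 0.051899 + 0.024650 = 0.076549.
Under a molecular clock d = 2μt, so t = d/(2μ) = 0.076549 / (2 × 9.2 × 10^-8) = 0.42 million years.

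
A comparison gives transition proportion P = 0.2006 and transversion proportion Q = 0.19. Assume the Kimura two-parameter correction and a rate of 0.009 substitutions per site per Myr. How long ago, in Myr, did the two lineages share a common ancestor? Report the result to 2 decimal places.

Under the Kimura two-parameter model, d = −½ ln(1 − 2P − Q) − ¼ ln(1 − 2Q).
1 − 2P − Q = 0.4088, giving −½ ln(0.4088) = 0.447265.
1 − 2Q = 0.62, giving −¼ ln(0.62) = 0.119509.
d = 0.447265 + 0.119509 = 0.566774.
Under a molecular clock d = 2μt, so t = d/(2μ) = 0.566774 / (2 × 0.009) = 31.49 Myr.

31.49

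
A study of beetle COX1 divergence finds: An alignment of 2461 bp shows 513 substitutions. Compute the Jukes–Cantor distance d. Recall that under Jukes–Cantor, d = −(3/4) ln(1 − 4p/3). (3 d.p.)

0.244

p = 513/2461 ≈ 0.208452.
d = −(3/4) ln(1 − 4p/3) = −0.75 ln(1 − 0.277936) = −0.75 ln(0.722064)
  = −0.75 × (-0.325642) = 0.244232 substitutions/site.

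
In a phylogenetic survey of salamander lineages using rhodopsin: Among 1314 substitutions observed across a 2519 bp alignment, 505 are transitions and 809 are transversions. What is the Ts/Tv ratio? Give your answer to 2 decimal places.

R = 505/809 = 0.624227… ≈ 0.62 (to 2 d.p.).

0.62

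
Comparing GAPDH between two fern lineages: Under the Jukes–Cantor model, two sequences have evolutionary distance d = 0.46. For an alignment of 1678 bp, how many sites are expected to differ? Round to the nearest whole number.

Invert JC69: p = (3/4)(1 − e^(−4d/3)) = 0.75 × (1 − e^(-0.613333)) = 0.75 × (1 − 0.541543) = 0.343843.
Expected differing sites = pL ≈ 0.343843 × 1678 = 576.968554 ≈ 577.

577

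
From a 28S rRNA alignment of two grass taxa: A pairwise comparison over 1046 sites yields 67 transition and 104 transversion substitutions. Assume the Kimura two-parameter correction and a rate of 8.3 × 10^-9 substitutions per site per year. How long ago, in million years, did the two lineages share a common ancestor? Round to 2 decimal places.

11.12

P = 67/1046 ≈ 0.064054 and Q = 104/1046 ≈ 0.099426.
Under the Kimura two-parameter model, d = −½ ln(1 − 2P − Q) − ¼ ln(1 − 2Q).
1 − 2P − Q = 0.772466, giving −½ ln(0.772466) = 0.129084.
1 − 2Q = 0.801148, giving −¼ ln(0.801148) = 0.055427.
d = 0.129084 + 0.055427 = 0.184511.
Under a molecular clock d = 2μt, so t = d/(2μ) = 0.184511 / (2 × 8.3 × 10^-9) = 11.12 million years.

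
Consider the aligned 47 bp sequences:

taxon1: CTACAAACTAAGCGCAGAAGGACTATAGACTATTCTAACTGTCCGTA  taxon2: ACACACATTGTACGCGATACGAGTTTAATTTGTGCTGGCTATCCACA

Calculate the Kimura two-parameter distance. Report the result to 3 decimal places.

Of 47 sites, 14 differences are transitions and 9 are transversions, so P = 14/47 ≈ 0.297872 and Q = 9/47 ≈ 0.191489.
Under the Kimura two-parameter model, d = −½ ln(1 − 2P − Q) − ¼ ln(1 − 2Q).
1 − 2P − Q = 0.212767, giving −½ ln(0.212767) = 0.773779.
1 − 2Q = 0.617022, giving −¼ ln(0.617022) = 0.120713.
d = 0.773779 + 0.120713 = 0.894492.

0.894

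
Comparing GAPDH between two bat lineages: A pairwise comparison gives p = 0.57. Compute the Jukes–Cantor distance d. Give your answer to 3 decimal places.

1.070

d = −(3/4) ln(1 − 4p/3) = −0.75 ln(1 − 0.76) = −0.75 ln(0.24)
  = −0.75 × (-1.427116) = 1.070337 substitutions/site.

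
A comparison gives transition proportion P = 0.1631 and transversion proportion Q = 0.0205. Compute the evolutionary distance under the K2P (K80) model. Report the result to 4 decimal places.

Under the Kimura two-parameter model, d = −½ ln(1 − 2P − Q) − ¼ ln(1 − 2Q).
1 − 2P − Q = 0.6533, giving −½ ln(0.6533) = 0.212859.
1 − 2Q = 0.959, giving −¼ ln(0.959) = 0.010466.
d = 0.212859 + 0.010466 = 0.223325.

0.2233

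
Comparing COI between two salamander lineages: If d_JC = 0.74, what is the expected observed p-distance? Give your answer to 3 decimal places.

p = (3/4)(1 − e^(−4d/3)) = 0.75 × (1 − e^(-0.986667)) = 0.75 × (1 − 0.372817) = 0.470387.

0.470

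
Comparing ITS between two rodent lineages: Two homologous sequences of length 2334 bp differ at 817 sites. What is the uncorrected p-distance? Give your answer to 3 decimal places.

p = 817/2334 = 0.350042… ≈ 0.350 (to 3 d.p.).

0.350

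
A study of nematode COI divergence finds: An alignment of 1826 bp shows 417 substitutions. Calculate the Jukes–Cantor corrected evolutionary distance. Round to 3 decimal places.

p = 417/1826 ≈ 0.228368.
d = −(3/4) ln(1 − 4p/3) = −0.75 ln(1 − 0.304491) = −0.75 ln(0.695509)
  = −0.75 × (-0.363111) = 0.272333 substitutions/site.

0.272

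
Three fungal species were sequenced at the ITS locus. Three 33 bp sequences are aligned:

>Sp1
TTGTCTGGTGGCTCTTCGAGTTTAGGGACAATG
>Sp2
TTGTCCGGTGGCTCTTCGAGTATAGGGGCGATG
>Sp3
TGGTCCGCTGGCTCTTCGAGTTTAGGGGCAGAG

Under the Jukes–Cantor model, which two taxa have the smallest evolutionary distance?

Sp1–Sp2: 4/33 differ, p = 0.121, d = 0.132.
Sp1–Sp3: 6/33 differ, p = 0.182, d = 0.208.
Sp2–Sp3: 6/33 differ, p = 0.182, d = 0.208.
The smallest distance is between Sp1 and Sp2.

Sp1 and Sp2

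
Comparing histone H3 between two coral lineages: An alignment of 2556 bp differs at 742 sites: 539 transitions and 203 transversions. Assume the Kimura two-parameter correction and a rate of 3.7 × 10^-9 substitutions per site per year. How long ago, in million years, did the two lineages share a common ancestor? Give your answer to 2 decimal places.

P = 539/2556 ≈ 0.210876 and Q = 203/2556 ≈ 0.079421.
Under the Kimura two-parameter model, d = −½ ln(1 − 2P − Q) − ¼ ln(1 − 2Q).
1 − 2P − Q = 0.498827, giving −½ ln(0.498827) = 0.347748.
1 − 2Q = 0.841158, giving −¼ ln(0.841158) = 0.043244.
d = 0.347748 + 0.043244 = 0.390992.
Under a molecular clock d = 2μt, so t = d/(2μ) = 0.390992 / (2 × 3.7 × 10^-9) = 52.84 million years.

52.84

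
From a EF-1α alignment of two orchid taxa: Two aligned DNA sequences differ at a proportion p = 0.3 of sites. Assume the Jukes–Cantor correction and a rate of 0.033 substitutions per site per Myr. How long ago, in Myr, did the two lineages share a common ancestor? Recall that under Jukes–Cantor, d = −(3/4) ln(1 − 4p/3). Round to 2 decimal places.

d = −(3/4) ln(1 − 4p/3) = −0.75 ln(1 − 0.4) = −0.75 ln(0.6)
  = −0.75 × (-0.510826) = 0.383120 substitutions/site.
Under a molecular clock d = 2μt, so t = d/(2μ) = 0.383120 / (2 × 0.033) = 5.80 Myr.

5.80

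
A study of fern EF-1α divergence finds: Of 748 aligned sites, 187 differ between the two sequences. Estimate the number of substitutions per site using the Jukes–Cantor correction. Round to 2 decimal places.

0.30

p = 187/748 = 0.25.
d = −(3/4) ln(1 − 4p/3) = −0.75 ln(1 − 0.333333) = −0.75 ln(0.666667)
  = −0.75 × (-0.405465) = 0.304099 substitutions/site.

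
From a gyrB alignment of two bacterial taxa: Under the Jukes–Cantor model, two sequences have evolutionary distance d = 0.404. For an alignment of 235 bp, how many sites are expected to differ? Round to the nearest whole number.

73

Invert JC69: p = (3/4)(1 − e^(−4d/3)) = 0.75 × (1 − e^(-0.538667)) = 0.75 × (1 − 0.583526) = 0.312356.
Expected differing sites = pL ≈ 0.312356 × 235 = 73.40366 ≈ 73.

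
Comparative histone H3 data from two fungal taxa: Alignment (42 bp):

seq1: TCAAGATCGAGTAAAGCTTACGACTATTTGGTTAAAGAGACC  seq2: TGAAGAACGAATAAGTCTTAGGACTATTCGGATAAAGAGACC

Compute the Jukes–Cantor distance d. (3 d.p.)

0.220

The sequences differ at 8 of 42 sites (2, 7, 11, 15, 16, 21, 29, 32), so p = 8/42 ≈ 0.190476.
d = −(3/4) ln(1 − 4p/3) = −0.75 ln(1 − 0.253968) = −0.75 ln(0.746032)
  = −0.75 × (-0.292987) = 0.219740 substitutions/site.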